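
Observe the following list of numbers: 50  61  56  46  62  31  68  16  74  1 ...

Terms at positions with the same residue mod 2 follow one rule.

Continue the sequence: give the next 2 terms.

80, -14

The terms cycle through 2 interleaved subsequences.
Track A: 50, 56, 62, 68, 74 (linear: a_n = 44 + 6·n).
Track B: 61, 46, 31, 16, 1 (subtracting 15 each time).
Position 11 falls in track A as its term 6, giving 80.
Term 12 comes from track B (its 6th entry): -14.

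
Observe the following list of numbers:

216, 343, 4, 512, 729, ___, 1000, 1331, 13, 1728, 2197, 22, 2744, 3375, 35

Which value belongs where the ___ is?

Positions follow the repeating pattern AAB; grouping by letter gives 2 tracks.
Stream A: 216, 343, 512, 729, 1000, 1331, 1728, 2197, 2744, 3375 — consecutive cubes n³ from n = 6.
Stream B: 4, ?, 13, 22, 35 — each term equals the sum of the previous two.
The gap is stream B's term 2; the rule gives 9.

9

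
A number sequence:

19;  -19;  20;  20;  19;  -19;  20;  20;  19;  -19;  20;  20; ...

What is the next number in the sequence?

19

The slot pattern repeats as AABB (period 4), so there are 2 interleaved tracks.
Track A: 19, -19, 19, -19, 19, -19 — alternating ±19.
Track B: 20, 20, 20, 20, 20, 20 — always 20.
Position 13 → track A, term 7 = 19.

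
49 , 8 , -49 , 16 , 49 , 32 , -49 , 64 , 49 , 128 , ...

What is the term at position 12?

Positions 1, 3, 5, … form one subsequence and positions 2, 4, 6, … form another.
Track A: 49, -49, 49, -49, 49. Alternating ±49.
Track B: 8, 16, 32, 64, 128. Powers 2^3, 2^4, 2^5, ….
The 12th slot belongs to track B; its 6th term is 256.

256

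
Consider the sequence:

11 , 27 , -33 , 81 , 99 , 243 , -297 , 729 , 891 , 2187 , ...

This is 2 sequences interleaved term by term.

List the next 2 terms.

-2673, 6561

The terms cycle through 2 interleaved subsequences.
Track A: 11, -33, 99, -297, 891 — a geometric progression (common ratio -3).
Track B: 27, 81, 243, 729, 2187 — successive powers of 3.
Position 11 → track A, term 6 = -2673.
Position 12 falls in track B as its term 6, giving 6561.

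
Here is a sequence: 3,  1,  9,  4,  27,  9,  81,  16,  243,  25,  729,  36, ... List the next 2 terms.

2187, 49

The terms cycle through 2 interleaved subsequences.
Track A: 3, 9, 27, 81, 243, 729 — powers 3^1, 3^2, 3^3, ….
Track B: 1, 4, 9, 16, 25, 36 — consecutive squares n² from n = 1.
The 13th slot belongs to track A; its 7th term is 2187.
Term 14 comes from track B (its 7th entry): 49.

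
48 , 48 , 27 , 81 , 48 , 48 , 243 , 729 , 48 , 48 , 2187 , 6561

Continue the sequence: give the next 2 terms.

48, 48

The slot pattern repeats as AABB (period 4), so there are 2 interleaved tracks.
Subsequence A = 48, 48, 48, 48, 48, 48: constant 48.
Subsequence B = 27, 81, 243, 729, 2187, 6561: successive powers of 3.
Position 13 falls in subsequence A as its term 7, giving 48.
The 14th slot belongs to subsequence A; its 8th term is 48.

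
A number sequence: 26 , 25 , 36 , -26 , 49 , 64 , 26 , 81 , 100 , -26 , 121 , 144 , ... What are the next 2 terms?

26, 169

Reading positions in blocks of 3 reveals the pattern ABB — 2 tracks woven together.
Subsequence A: 26, -26, 26, -26 — alternating ±26.
Subsequence B: 25, 36, 49, 64, 81, 100, 121, 144 — perfect squares starting at 5².
Term 13 comes from subsequence A (its 5th entry): 26.
Term 14 comes from subsequence B (its 9th entry): 169.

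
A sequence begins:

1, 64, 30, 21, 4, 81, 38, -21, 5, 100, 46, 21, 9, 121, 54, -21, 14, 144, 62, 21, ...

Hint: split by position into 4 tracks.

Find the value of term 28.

The terms cycle through 4 interleaved subsequences.
Subsequence A: 1, 4, 5, 9, 14. Fibonacci-style (each term is the sum of the two before it).
Subsequence B: 64, 81, 100, 121, 144. The squares 8², 9², 10², ….
Subsequence C: 30, 38, 46, 54, 62. Linear: a_n = 22 + 8·n.
Subsequence D: 21, -21, 21, -21, 21. Oscillating between 21 and -21.
Term 28 comes from subsequence D (its 7th entry): 21.

21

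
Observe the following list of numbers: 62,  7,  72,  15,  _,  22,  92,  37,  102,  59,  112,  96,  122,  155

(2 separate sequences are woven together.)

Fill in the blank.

82

Positions 1, 3, 5, … form one subsequence and positions 2, 4, 6, … form another.
Track A = 62, 72, ?, 92, 102, 112, 122: linear: a_n = 52 + 10·n.
Track B = 7, 15, 22, 37, 59, 96, 155: Fibonacci-style (each term is the sum of the two before it).
Filling track A at index 3 by its rule yields 82.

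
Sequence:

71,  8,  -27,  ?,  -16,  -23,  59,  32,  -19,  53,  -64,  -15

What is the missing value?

65

The terms cycle through 3 interleaved subsequences.
Stream A: 71, ?, 59, 53 (linear: a_n = 77 − 6·n).
Stream B: 8, -16, 32, -64 (multiplying by -2 each time).
Stream C: -27, -23, -19, -15 (linear: a_n = -31 + 4·n).
Stream A's pattern makes the blank 65.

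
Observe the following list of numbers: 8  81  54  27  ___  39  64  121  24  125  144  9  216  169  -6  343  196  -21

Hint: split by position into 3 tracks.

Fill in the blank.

100

Split by position mod 3: positions 1, 4, 7, … form one track, and each other residue class forms its own.
Track A: 8, 27, 64, 125, 216, 343 (the cubes 2³, 3³, 4³, …).
Track B: 81, ?, 121, 144, 169, 196 (perfect squares starting at 9²).
Track C: 54, 39, 24, 9, -6, -21 (linear: a_n = 69 − 15·n).
So the missing entry in track B is 100.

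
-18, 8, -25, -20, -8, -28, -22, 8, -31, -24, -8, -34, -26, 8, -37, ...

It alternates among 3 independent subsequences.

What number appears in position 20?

The terms cycle through 3 interleaved subsequences.
Track A is -18, -20, -22, -24, -26, which is subtracting 2 each time.
Track B is 8, -8, 8, -8, 8, which is the oscillation 8·(−1)^(n+1).
Track C is -25, -28, -31, -34, -37, which is arithmetic, step −3.
Term 20 comes from track B (its 7th entry): 8.

8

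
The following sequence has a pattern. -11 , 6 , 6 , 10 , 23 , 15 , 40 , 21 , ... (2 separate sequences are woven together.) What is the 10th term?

28

Odd-indexed and even-indexed terms follow separate rules.
Track A = -11, 6, 23, 40: linear: a_n = -28 + 17·n.
Track B = 6, 10, 15, 21: triangular numbers starting at T_3.
The 10th slot belongs to track B; its 5th term is 28.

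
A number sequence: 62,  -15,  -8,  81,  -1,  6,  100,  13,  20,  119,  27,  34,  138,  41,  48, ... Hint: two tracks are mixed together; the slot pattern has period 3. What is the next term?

157

The slot pattern repeats as ABB (period 3), so there are 2 interleaved tracks.
Track A: 62, 81, 100, 119, 138. Linear: a_n = 43 + 19·n.
Track B: -15, -8, -1, 6, 13, 20, 27, 34, 41, 48. Linear: a_n = -22 + 7·n.
Term 16 comes from track A (its 6th entry): 157.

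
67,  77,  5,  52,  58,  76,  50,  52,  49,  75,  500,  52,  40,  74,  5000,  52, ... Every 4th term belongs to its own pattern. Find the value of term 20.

52

Split by position mod 4 into 4 tracks.
Subsequence A = 67, 58, 49, 40: linear: a_n = 76 − 9·n.
Subsequence B = 77, 76, 75, 74: linear: a_n = 78 − n.
Subsequence C = 5, 50, 500, 5000: geometric, ×10 each step.
Subsequence D = 52, 52, 52, 52: the constant sequence 52.
Term 20 comes from subsequence D (its 5th entry): 52.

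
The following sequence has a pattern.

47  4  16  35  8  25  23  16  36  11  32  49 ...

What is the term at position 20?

Split by position mod 3: positions 1, 4, 7, … form one track, and each other residue class forms its own.
Track A: 47, 35, 23, 11 (subtracting 12 each time).
Track B: 4, 8, 16, 32 (successive powers of 2).
Track C: 16, 25, 36, 49 (the squares 4², 5², 6², …).
The 20th slot belongs to track B; its 7th term is 256.

256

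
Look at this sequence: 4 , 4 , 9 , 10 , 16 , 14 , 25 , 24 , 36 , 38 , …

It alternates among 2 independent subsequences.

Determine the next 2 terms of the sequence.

Odd-indexed and even-indexed terms follow separate rules.
Subsequence A = 4, 9, 16, 25, 36: perfect squares starting at 2².
Subsequence B = 4, 10, 14, 24, 38: a Fibonacci-like recurrence a_n = a_{n-1} + a_{n-2}.
Position 11 → subsequence A, term 6 = 49.
Term 12 comes from subsequence B (its 6th entry): 62.

49, 62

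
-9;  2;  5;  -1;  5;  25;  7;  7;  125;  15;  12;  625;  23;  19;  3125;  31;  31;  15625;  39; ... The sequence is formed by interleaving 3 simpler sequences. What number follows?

Split by position mod 3: positions 1, 4, 7, … form one track, and each other residue class forms its own.
Subsequence A: -9, -1, 7, 15, 23, 31, 39 — adding 8 each time.
Subsequence B: 2, 5, 7, 12, 19, 31 — each term equals the sum of the previous two.
Subsequence C: 5, 25, 125, 625, 3125, 15625 — powers of 5.
Position 20 → subsequence B, term 7 = 50.

50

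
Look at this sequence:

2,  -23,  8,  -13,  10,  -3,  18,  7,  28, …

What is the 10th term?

17

The terms cycle through 2 interleaved subsequences.
Subsequence A: 2, 8, 10, 18, 28 (a Fibonacci-like recurrence a_n = a_{n-1} + a_{n-2}).
Subsequence B: -23, -13, -3, 7 (arithmetic with common difference +10).
Position 10 → subsequence B, term 5 = 17.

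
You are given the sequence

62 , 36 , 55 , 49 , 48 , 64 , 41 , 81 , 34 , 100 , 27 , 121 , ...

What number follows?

Taking every 2nd term gives 2 separate tracks.
Stream A = 62, 55, 48, 41, 34, 27: linear: a_n = 69 − 7·n.
Stream B = 36, 49, 64, 81, 100, 121: the squares 6², 7², 8², ….
Position 13 falls in stream A as its term 7, giving 20.

20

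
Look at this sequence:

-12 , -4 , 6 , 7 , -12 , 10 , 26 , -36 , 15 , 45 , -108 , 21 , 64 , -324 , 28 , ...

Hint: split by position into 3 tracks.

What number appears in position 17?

Taking every 3rd term gives 3 separate tracks.
Subsequence A: -12, 7, 26, 45, 64. Arithmetic with common difference +19.
Subsequence B: -4, -12, -36, -108, -324. Multiplying by 3 each time.
Subsequence C: 6, 10, 15, 21, 28. Triangular numbers n(n+1)/2 for n = 3, 4, ….
The 17th slot belongs to subsequence B; its 6th term is -972.

-972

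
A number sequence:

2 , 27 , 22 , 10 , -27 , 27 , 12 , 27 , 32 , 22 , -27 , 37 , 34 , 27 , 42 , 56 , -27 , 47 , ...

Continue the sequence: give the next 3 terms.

The terms cycle through 3 interleaved subsequences.
Subsequence A = 2, 10, 12, 22, 34, 56: Fibonacci-style (each term is the sum of the two before it).
Subsequence B = 27, -27, 27, -27, 27, -27: oscillating between 27 and -27.
Subsequence C = 22, 27, 32, 37, 42, 47: linear: a_n = 17 + 5·n.
Position 19 → subsequence A, term 7 = 90.
The 20th slot belongs to subsequence B; its 7th term is 27.
Term 21 comes from subsequence C (its 7th entry): 52.

90, 27, 52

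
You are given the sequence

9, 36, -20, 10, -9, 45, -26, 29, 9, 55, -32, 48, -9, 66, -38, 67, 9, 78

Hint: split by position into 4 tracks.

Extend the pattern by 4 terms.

-44, 86, -9, 91

Taking every 4th term gives 4 separate tracks.
Track A: 9, -9, 9, -9, 9. Oscillating between 9 and -9.
Track B: 36, 45, 55, 66, 78. Triangular numbers n(n+1)/2 for n = 8, 9, ….
Track C: -20, -26, -32, -38. Arithmetic with common difference −6.
Track D: 10, 29, 48, 67. Arithmetic with common difference +19.
Position 19 → track C, term 5 = -44.
Position 20 falls in track D as its term 5, giving 86.
The 21st slot belongs to track A; its 6th term is -9.
The 22nd slot belongs to track B; its 6th term is 91.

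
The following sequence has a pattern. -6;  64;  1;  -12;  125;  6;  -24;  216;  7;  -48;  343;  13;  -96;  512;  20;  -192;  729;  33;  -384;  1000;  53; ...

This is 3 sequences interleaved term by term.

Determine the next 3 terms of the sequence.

Taking every 3rd term gives 3 separate tracks.
Track A: -6, -12, -24, -48, -96, -192, -384 (geometric, ×2 each step).
Track B: 64, 125, 216, 343, 512, 729, 1000 (the cubes 4³, 5³, 6³, …).
Track C: 1, 6, 7, 13, 20, 33, 53 (Fibonacci-style (each term is the sum of the two before it)).
Term 22 comes from track A (its 8th entry): -768.
Position 23 falls in track B as its term 8, giving 1331.
Position 24 → track C, term 8 = 86.

-768, 1331, 86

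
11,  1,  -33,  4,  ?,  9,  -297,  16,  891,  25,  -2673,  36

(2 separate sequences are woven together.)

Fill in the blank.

Taking every 2nd term gives 2 separate tracks.
Track A: 11, -33, ?, -297, 891, -2673 (a geometric progression (common ratio -3)).
Track B: 1, 4, 9, 16, 25, 36 (perfect squares starting at 1²).
The gap is track A's term 3; the rule gives 99.

99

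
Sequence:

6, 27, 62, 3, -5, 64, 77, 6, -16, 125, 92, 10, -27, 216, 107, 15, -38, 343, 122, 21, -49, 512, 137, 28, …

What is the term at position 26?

Split by position mod 4: positions 1, 5, 9, … form one track, and each other residue class forms its own.
Stream A is 6, -5, -16, -27, -38, -49, which is linear: a_n = 17 − 11·n.
Stream B is 27, 64, 125, 216, 343, 512, which is perfect cubes starting at 3³.
Stream C is 62, 77, 92, 107, 122, 137, which is adding 15 each time.
Stream D is 3, 6, 10, 15, 21, 28, which is triangular numbers n(n+1)/2 for n = 2, 3, ….
The 26th slot belongs to stream B; its 7th term is 729.

729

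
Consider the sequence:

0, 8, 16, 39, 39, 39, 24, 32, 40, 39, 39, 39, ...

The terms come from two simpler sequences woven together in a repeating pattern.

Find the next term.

48

Positions follow the repeating pattern AAABBB; grouping by letter gives 2 tracks.
Stream A: 0, 8, 16, 24, 32, 40 — arithmetic, step +8.
Stream B: 39, 39, 39, 39, 39, 39 — always 39.
The 13th slot belongs to stream A; its 7th term is 48.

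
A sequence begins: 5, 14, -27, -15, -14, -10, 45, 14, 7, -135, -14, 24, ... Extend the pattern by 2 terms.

Taking every 3rd term gives 3 separate tracks.
Track A: 5, -15, 45, -135. Geometric, ×-3 each step.
Track B: 14, -14, 14, -14. Oscillating between 14 and -14.
Track C: -27, -10, 7, 24. Linear: a_n = -44 + 17·n.
Position 13 → track A, term 5 = 405.
Term 14 comes from track B (its 5th entry): 14.

405, 14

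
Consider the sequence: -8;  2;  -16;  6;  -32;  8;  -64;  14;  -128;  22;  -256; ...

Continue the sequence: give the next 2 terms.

36, -512

Taking every 2nd term gives 2 separate tracks.
Track A is -8, -16, -32, -64, -128, -256, which is multiplying by 2 each time.
Track B is 2, 6, 8, 14, 22, which is a Fibonacci-like recurrence a_n = a_{n-1} + a_{n-2}.
Position 12 falls in track B as its term 6, giving 36.
Position 13 falls in track A as its term 7, giving -512.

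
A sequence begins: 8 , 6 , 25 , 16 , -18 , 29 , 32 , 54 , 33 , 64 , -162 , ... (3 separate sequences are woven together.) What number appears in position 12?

Split by position mod 3: positions 1, 4, 7, … form one track, and each other residue class forms its own.
Subsequence A: 8, 16, 32, 64 (successive powers of 2).
Subsequence B: 6, -18, 54, -162 (geometric, ×-3 each step).
Subsequence C: 25, 29, 33 (linear: a_n = 21 + 4·n).
Term 12 comes from subsequence C (its 4th entry): 37.

37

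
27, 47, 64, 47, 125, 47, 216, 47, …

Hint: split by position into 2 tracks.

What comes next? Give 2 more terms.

343, 47

Split by position mod 2 into 2 tracks.
Stream A: 27, 64, 125, 216. Perfect cubes starting at 3³.
Stream B: 47, 47, 47, 47. Always 47.
The 9th slot belongs to stream A; its 5th term is 343.
Position 10 → stream B, term 5 = 47.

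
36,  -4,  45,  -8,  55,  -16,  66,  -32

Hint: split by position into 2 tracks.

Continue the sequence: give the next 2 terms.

The terms cycle through 2 interleaved subsequences.
Subsequence A = 36, 45, 55, 66: the triangular numbers T_8, T_9, ….
Subsequence B = -4, -8, -16, -32: geometric with ratio 2.
Position 9 → subsequence A, term 5 = 78.
The 10th slot belongs to subsequence B; its 5th term is -64.

78, -64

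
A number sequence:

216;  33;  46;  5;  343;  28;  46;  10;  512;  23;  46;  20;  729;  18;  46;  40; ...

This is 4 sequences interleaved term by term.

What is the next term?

1000

Taking every 4th term gives 4 separate tracks.
Stream A is 216, 343, 512, 729, which is perfect cubes starting at 6³.
Stream B is 33, 28, 23, 18, which is arithmetic, step −5.
Stream C is 46, 46, 46, 46, which is always 46.
Stream D is 5, 10, 20, 40, which is geometric with ratio 2.
Position 17 falls in stream A as its term 5, giving 1000.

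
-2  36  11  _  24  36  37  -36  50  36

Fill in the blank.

Odd-indexed and even-indexed terms follow separate rules.
Stream A: -2, 11, 24, 37, 50. Arithmetic with common difference +13.
Stream B: 36, ?, 36, -36, 36. Alternating ±36.
Stream B's pattern makes the blank -36.

-36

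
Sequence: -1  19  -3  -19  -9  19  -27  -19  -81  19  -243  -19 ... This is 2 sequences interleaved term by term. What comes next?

Positions 1, 3, 5, … form one subsequence and positions 2, 4, 6, … form another.
Subsequence A = -1, -3, -9, -27, -81, -243: geometric, ×3 each step.
Subsequence B = 19, -19, 19, -19, 19, -19: the oscillation 19·(−1)^(n+1).
Term 13 comes from subsequence A (its 7th entry): -729.

-729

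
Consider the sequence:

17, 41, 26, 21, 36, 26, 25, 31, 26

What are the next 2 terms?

29, 26

The terms cycle through 3 interleaved subsequences.
Subsequence A: 17, 21, 25 (adding 4 each time).
Subsequence B: 41, 36, 31 (arithmetic with common difference −5).
Subsequence C: 26, 26, 26 (constant 26).
Position 10 falls in subsequence A as its term 4, giving 29.
The 11th slot belongs to subsequence B; its 4th term is 26.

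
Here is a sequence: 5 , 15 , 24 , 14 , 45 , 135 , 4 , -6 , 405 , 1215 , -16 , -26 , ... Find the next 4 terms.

The slot pattern repeats as AABB (period 4), so there are 2 interleaved tracks.
Track A: 5, 15, 45, 135, 405, 1215 (multiplying by 3 each time).
Track B: 24, 14, 4, -6, -16, -26 (subtracting 10 each time).
The 13th slot belongs to track A; its 7th term is 3645.
The 14th slot belongs to track A; its 8th term is 10935.
Position 15 → track B, term 7 = -36.
Position 16 → track B, term 8 = -46.

3645, 10935, -36, -46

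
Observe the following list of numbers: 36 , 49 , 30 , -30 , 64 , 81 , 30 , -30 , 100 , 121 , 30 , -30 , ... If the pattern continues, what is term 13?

144

Positions follow the repeating pattern AABB; grouping by letter gives 2 tracks.
Track A: 36, 49, 64, 81, 100, 121 — consecutive squares n² from n = 6.
Track B: 30, -30, 30, -30, 30, -30 — oscillating between 30 and -30.
Term 13 comes from track A (its 7th entry): 144.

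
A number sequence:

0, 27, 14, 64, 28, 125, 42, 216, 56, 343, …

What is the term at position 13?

84

The terms cycle through 2 interleaved subsequences.
Stream A is 0, 14, 28, 42, 56, which is arithmetic with common difference +14.
Stream B is 27, 64, 125, 216, 343, which is perfect cubes starting at 3³.
The 13th slot belongs to stream A; its 7th term is 84.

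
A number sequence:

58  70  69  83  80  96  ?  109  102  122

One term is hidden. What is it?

91

Split by position mod 2 into 2 tracks.
Subsequence A: 58, 69, 80, ?, 102 (linear: a_n = 47 + 11·n).
Subsequence B: 70, 83, 96, 109, 122 (adding 13 each time).
Filling subsequence A at index 4 by its rule yields 91.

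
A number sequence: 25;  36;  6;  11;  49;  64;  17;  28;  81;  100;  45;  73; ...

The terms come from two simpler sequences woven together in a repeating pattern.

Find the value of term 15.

Positions follow the repeating pattern AABB; grouping by letter gives 2 tracks.
Stream A = 25, 36, 49, 64, 81, 100: the squares 5², 6², 7², ….
Stream B = 6, 11, 17, 28, 45, 73: a Fibonacci-like recurrence a_n = a_{n-1} + a_{n-2}.
Position 15 falls in stream B as its term 7, giving 118.

118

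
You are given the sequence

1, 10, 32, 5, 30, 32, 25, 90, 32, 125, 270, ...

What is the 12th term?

32

Split by position mod 3: positions 1, 4, 7, … form one track, and each other residue class forms its own.
Track A is 1, 5, 25, 125, which is powers of 5.
Track B is 10, 30, 90, 270, which is geometric with ratio 3.
Track C is 32, 32, 32, which is constant 32.
Term 12 comes from track C (its 4th entry): 32.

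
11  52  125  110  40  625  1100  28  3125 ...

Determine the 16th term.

The terms cycle through 3 interleaved subsequences.
Track A: 11, 110, 1100 (geometric with ratio 10).
Track B: 52, 40, 28 (subtracting 12 each time).
Track C: 125, 625, 3125 (successive powers of 5).
Position 16 falls in track A as its term 6, giving 1100000.

1100000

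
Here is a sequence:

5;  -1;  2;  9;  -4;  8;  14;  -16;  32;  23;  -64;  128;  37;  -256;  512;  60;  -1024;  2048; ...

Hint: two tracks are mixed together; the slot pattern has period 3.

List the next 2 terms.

The slot pattern repeats as ABB (period 3), so there are 2 interleaved tracks.
Track A is 5, 9, 14, 23, 37, 60, which is a Fibonacci-like recurrence a_n = a_{n-1} + a_{n-2}.
Track B is -1, 2, -4, 8, -16, 32, -64, 128, -256, 512, -1024, 2048, which is a geometric progression (common ratio -2).
Term 19 comes from track A (its 7th entry): 97.
Position 20 falls in track B as its term 13, giving -4096.

97, -4096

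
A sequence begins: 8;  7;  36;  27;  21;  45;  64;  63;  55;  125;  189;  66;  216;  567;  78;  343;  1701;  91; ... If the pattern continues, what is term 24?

Read the sequence 3 terms at a time; column i is its own pattern.
Track A: 8, 27, 64, 125, 216, 343 (the cubes 2³, 3³, 4³, …).
Track B: 7, 21, 63, 189, 567, 1701 (geometric, ×3 each step).
Track C: 36, 45, 55, 66, 78, 91 (triangular numbers starting at T_8).
Position 24 falls in track C as its term 8, giving 120.

120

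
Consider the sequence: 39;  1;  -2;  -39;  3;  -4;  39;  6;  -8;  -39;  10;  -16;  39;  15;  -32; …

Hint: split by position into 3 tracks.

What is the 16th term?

Split by position mod 3 into 3 tracks.
Subsequence A: 39, -39, 39, -39, 39. Oscillating between 39 and -39.
Subsequence B: 1, 3, 6, 10, 15. The triangular numbers T_1, T_2, ….
Subsequence C: -2, -4, -8, -16, -32. Geometric, ×2 each step.
Term 16 comes from subsequence A (its 6th entry): -39.

-39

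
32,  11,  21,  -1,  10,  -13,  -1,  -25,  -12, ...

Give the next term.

-37

The terms cycle through 2 interleaved subsequences.
Subsequence A is 32, 21, 10, -1, -12, which is linear: a_n = 43 − 11·n.
Subsequence B is 11, -1, -13, -25, which is arithmetic with common difference −12.
Position 10 falls in subsequence B as its term 5, giving -37.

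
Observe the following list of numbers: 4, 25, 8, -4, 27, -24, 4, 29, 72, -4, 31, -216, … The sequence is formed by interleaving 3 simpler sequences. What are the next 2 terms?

4, 33

The terms cycle through 3 interleaved subsequences.
Track A: 4, -4, 4, -4 — the oscillation 4·(−1)^(n+1).
Track B: 25, 27, 29, 31 — arithmetic with common difference +2.
Track C: 8, -24, 72, -216 — a geometric progression (common ratio -3).
Position 13 falls in track A as its term 5, giving 4.
Position 14 falls in track B as its term 5, giving 33.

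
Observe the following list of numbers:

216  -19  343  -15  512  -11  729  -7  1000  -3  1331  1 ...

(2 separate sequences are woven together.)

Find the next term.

Positions 1, 3, 5, … form one subsequence and positions 2, 4, 6, … form another.
Track A: 216, 343, 512, 729, 1000, 1331 (consecutive cubes n³ from n = 6).
Track B: -19, -15, -11, -7, -3, 1 (arithmetic, step +4).
Position 13 falls in track A as its term 7, giving 1728.

1728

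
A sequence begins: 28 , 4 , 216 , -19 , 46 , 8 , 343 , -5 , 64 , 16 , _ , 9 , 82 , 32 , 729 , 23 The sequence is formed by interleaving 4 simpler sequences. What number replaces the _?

512

Split by position mod 4: positions 1, 5, 9, … form one track, and each other residue class forms its own.
Stream A: 28, 46, 64, 82 — arithmetic with common difference +18.
Stream B: 4, 8, 16, 32 — powers of 2.
Stream C: 216, 343, ?, 729 — the cubes 6³, 7³, 8³, ….
Stream D: -19, -5, 9, 23 — adding 14 each time.
Filling stream C at index 3 by its rule yields 512.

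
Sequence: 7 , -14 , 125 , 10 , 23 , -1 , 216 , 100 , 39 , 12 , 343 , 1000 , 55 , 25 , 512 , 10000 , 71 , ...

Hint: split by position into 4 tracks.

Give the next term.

Read the sequence 4 terms at a time; column i is its own pattern.
Stream A: 7, 23, 39, 55, 71 (arithmetic, step +16).
Stream B: -14, -1, 12, 25 (arithmetic with common difference +13).
Stream C: 125, 216, 343, 512 (perfect cubes starting at 5³).
Stream D: 10, 100, 1000, 10000 (powers 10^1, 10^2, 10^3, …).
Term 18 comes from stream B (its 5th entry): 38.

38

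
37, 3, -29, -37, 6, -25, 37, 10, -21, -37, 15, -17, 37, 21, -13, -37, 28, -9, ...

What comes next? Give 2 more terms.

37, 36

Taking every 3rd term gives 3 separate tracks.
Subsequence A: 37, -37, 37, -37, 37, -37 — oscillating between 37 and -37.
Subsequence B: 3, 6, 10, 15, 21, 28 — the triangular numbers T_2, T_3, ….
Subsequence C: -29, -25, -21, -17, -13, -9 — arithmetic with common difference +4.
Position 19 → subsequence A, term 7 = 37.
Term 20 comes from subsequence B (its 7th entry): 36.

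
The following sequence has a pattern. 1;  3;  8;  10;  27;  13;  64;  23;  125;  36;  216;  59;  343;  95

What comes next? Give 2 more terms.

The terms cycle through 2 interleaved subsequences.
Subsequence A: 1, 8, 27, 64, 125, 216, 343 — the cubes 1³, 2³, 3³, ….
Subsequence B: 3, 10, 13, 23, 36, 59, 95 — Fibonacci-style (each term is the sum of the two before it).
Term 15 comes from subsequence A (its 8th entry): 512.
The 16th slot belongs to subsequence B; its 8th term is 154.

512, 154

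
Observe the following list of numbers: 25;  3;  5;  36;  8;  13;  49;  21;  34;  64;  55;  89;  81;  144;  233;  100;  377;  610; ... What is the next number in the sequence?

Positions follow the repeating pattern ABB; grouping by letter gives 2 tracks.
Track A is 25, 36, 49, 64, 81, 100, which is consecutive squares n² from n = 5.
Track B is 3, 5, 8, 13, 21, 34, 55, 89, 144, 233, 377, 610, which is Fibonacci-style (each term is the sum of the two before it).
The 19th slot belongs to track A; its 7th term is 121.

121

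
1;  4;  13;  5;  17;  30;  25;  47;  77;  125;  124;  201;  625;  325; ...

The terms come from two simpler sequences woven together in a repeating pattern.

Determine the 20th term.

The slot pattern repeats as ABB (period 3), so there are 2 interleaved tracks.
Track A: 1, 5, 25, 125, 625. Powers 5^0, 5^1, 5^2, ….
Track B: 4, 13, 17, 30, 47, 77, 124, 201, 325. Each term equals the sum of the previous two.
Position 20 → track B, term 13 = 2228.

2228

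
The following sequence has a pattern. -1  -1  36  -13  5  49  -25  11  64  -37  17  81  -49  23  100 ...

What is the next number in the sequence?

The terms cycle through 3 interleaved subsequences.
Stream A: -1, -13, -25, -37, -49 — arithmetic, step −12.
Stream B: -1, 5, 11, 17, 23 — arithmetic, step +6.
Stream C: 36, 49, 64, 81, 100 — perfect squares starting at 6².
Position 16 falls in stream A as its term 6, giving -61.

-61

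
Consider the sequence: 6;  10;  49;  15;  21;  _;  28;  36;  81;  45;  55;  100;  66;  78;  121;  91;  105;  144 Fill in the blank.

Positions follow the repeating pattern AAB; grouping by letter gives 2 tracks.
Track A = 6, 10, 15, 21, 28, 36, 45, 55, 66, 78, 91, 105: the triangular numbers T_3, T_4, ….
Track B = 49, ?, 81, 100, 121, 144: the squares 7², 8², 9², ….
So the missing entry in track B is 64.

64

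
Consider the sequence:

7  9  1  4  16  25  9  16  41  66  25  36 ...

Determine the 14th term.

Reading positions in blocks of 4 reveals the pattern AABB — 2 tracks woven together.
Subsequence A: 7, 9, 16, 25, 41, 66. Fibonacci-style (each term is the sum of the two before it).
Subsequence B: 1, 4, 9, 16, 25, 36. Consecutive squares n² from n = 1.
The 14th slot belongs to subsequence A; its 8th term is 173.

173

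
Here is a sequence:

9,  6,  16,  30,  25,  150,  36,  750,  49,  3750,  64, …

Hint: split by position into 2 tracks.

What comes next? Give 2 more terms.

Odd-indexed and even-indexed terms follow separate rules.
Subsequence A: 9, 16, 25, 36, 49, 64 — perfect squares starting at 3².
Subsequence B: 6, 30, 150, 750, 3750 — geometric, ×5 each step.
The 12th slot belongs to subsequence B; its 6th term is 18750.
The 13th slot belongs to subsequence A; its 7th term is 81.

18750, 81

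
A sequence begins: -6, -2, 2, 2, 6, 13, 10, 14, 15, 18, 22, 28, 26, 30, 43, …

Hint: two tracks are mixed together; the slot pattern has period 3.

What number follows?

34

Reading positions in blocks of 3 reveals the pattern AAB — 2 tracks woven together.
Stream A: -6, -2, 2, 6, 10, 14, 18, 22, 26, 30 (arithmetic with common difference +4).
Stream B: 2, 13, 15, 28, 43 (a Fibonacci-like recurrence a_n = a_{n-1} + a_{n-2}).
Position 16 → stream A, term 11 = 34.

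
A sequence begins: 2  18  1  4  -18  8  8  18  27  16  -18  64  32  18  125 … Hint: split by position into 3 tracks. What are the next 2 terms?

Split by position mod 3 into 3 tracks.
Stream A: 2, 4, 8, 16, 32 — powers 2^1, 2^2, 2^3, ….
Stream B: 18, -18, 18, -18, 18 — alternating ±18.
Stream C: 1, 8, 27, 64, 125 — perfect cubes starting at 1³.
Position 16 → stream A, term 6 = 64.
Position 17 → stream B, term 6 = -18.

64, -18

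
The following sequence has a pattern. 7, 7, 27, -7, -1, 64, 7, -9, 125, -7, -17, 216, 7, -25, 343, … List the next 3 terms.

Read the sequence 3 terms at a time; column i is its own pattern.
Stream A: 7, -7, 7, -7, 7. Oscillating between 7 and -7.
Stream B: 7, -1, -9, -17, -25. Subtracting 8 each time.
Stream C: 27, 64, 125, 216, 343. The cubes 3³, 4³, 5³, ….
Position 16 falls in stream A as its term 6, giving -7.
Position 17 falls in stream B as its term 6, giving -33.
Position 18 → stream C, term 6 = 512.

-7, -33, 512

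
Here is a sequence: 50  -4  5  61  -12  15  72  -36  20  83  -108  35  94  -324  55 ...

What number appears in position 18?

90

Taking every 3rd term gives 3 separate tracks.
Stream A: 50, 61, 72, 83, 94 — arithmetic, step +11.
Stream B: -4, -12, -36, -108, -324 — a geometric progression (common ratio 3).
Stream C: 5, 15, 20, 35, 55 — Fibonacci-style (each term is the sum of the two before it).
Position 18 → stream C, term 6 = 90.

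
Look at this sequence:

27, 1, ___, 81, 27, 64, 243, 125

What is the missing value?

Positions follow the repeating pattern ABB; grouping by letter gives 2 tracks.
Subsequence A is 27, 81, 243, which is powers 3^3, 3^4, 3^5, ….
Subsequence B is 1, ?, 27, 64, 125, which is perfect cubes starting at 1³.
Filling subsequence B at index 2 by its rule yields 8.

8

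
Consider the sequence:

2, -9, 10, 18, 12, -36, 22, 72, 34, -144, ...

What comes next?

The terms cycle through 2 interleaved subsequences.
Stream A: 2, 10, 12, 22, 34 (a Fibonacci-like recurrence a_n = a_{n-1} + a_{n-2}).
Stream B: -9, 18, -36, 72, -144 (a geometric progression (common ratio -2)).
Position 11 falls in stream A as its term 6, giving 56.

56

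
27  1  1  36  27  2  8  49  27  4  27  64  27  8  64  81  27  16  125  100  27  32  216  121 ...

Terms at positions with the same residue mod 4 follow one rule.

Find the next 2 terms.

27, 64

Split by position mod 4: positions 1, 5, 9, … form one track, and each other residue class forms its own.
Stream A: 27, 27, 27, 27, 27, 27 — always 27.
Stream B: 1, 2, 4, 8, 16, 32 — a geometric progression (common ratio 2).
Stream C: 1, 8, 27, 64, 125, 216 — perfect cubes starting at 1³.
Stream D: 36, 49, 64, 81, 100, 121 — consecutive squares n² from n = 6.
The 25th slot belongs to stream A; its 7th term is 27.
Position 26 falls in stream B as its term 7, giving 64.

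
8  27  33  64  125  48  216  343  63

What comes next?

Positions follow the repeating pattern AAB; grouping by letter gives 2 tracks.
Track A = 8, 27, 64, 125, 216, 343: the cubes 2³, 3³, 4³, ….
Track B = 33, 48, 63: adding 15 each time.
Position 10 falls in track A as its term 7, giving 512.

512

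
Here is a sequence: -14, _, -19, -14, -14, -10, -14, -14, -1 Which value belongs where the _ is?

Positions follow the repeating pattern AAB; grouping by letter gives 2 tracks.
Stream A = -14, ?, -14, -14, -14, -14: constant -14.
Stream B = -19, -10, -1: adding 9 each time.
So the missing entry in stream A is -14.

-14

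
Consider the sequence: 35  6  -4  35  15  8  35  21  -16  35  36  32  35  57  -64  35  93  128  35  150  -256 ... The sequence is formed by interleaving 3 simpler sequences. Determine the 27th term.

-1024

Taking every 3rd term gives 3 separate tracks.
Track A is 35, 35, 35, 35, 35, 35, 35, which is the constant sequence 35.
Track B is 6, 15, 21, 36, 57, 93, 150, which is Fibonacci-style (each term is the sum of the two before it).
Track C is -4, 8, -16, 32, -64, 128, -256, which is a geometric progression (common ratio -2).
Position 27 falls in track C as its term 9, giving -1024.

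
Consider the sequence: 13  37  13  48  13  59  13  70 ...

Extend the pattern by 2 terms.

The terms cycle through 2 interleaved subsequences.
Track A: 13, 13, 13, 13 — the constant sequence 13.
Track B: 37, 48, 59, 70 — adding 11 each time.
Position 9 → track A, term 5 = 13.
Term 10 comes from track B (its 5th entry): 81.

13, 81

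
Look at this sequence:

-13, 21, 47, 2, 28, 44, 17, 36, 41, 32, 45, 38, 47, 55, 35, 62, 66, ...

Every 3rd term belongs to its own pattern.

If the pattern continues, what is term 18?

Taking every 3rd term gives 3 separate tracks.
Track A: -13, 2, 17, 32, 47, 62 (arithmetic, step +15).
Track B: 21, 28, 36, 45, 55, 66 (the triangular numbers T_6, T_7, …).
Track C: 47, 44, 41, 38, 35 (subtracting 3 each time).
Term 18 comes from track C (its 6th entry): 32.

32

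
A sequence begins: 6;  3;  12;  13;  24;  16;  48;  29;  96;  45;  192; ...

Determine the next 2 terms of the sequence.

74, 384

Taking every 2nd term gives 2 separate tracks.
Track A: 6, 12, 24, 48, 96, 192. Multiplying by 2 each time.
Track B: 3, 13, 16, 29, 45. Fibonacci-style (each term is the sum of the two before it).
Term 12 comes from track B (its 6th entry): 74.
Position 13 falls in track A as its term 7, giving 384.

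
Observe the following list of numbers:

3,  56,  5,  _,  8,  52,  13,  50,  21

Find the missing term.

Taking every 2nd term gives 2 separate tracks.
Track A: 3, 5, 8, 13, 21. A Fibonacci-like recurrence a_n = a_{n-1} + a_{n-2}.
Track B: 56, ?, 52, 50. Arithmetic with common difference −2.
Track B's pattern makes the blank 54.

54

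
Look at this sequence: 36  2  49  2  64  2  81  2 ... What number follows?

Positions 1, 3, 5, … form one subsequence and positions 2, 4, 6, … form another.
Stream A: 36, 49, 64, 81 (consecutive squares n² from n = 6).
Stream B: 2, 2, 2, 2 (constant 2).
Position 9 → stream A, term 5 = 100.

100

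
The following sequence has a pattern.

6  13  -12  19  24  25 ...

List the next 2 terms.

Split by position mod 2 into 2 tracks.
Stream A: 6, -12, 24. Geometric, ×-2 each step.
Stream B: 13, 19, 25. Adding 6 each time.
The 7th slot belongs to stream A; its 4th term is -48.
Position 8 → stream B, term 4 = 31.

-48, 31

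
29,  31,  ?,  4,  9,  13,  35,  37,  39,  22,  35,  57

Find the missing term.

33

Positions follow the repeating pattern AAABBB; grouping by letter gives 2 tracks.
Track A: 29, 31, ?, 35, 37, 39. Adding 2 each time.
Track B: 4, 9, 13, 22, 35, 57. Each term equals the sum of the previous two.
So the missing entry in track A is 33.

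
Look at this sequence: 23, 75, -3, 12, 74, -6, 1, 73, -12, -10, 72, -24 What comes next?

-21

Read the sequence 3 terms at a time; column i is its own pattern.
Subsequence A = 23, 12, 1, -10: subtracting 11 each time.
Subsequence B = 75, 74, 73, 72: arithmetic with common difference −1.
Subsequence C = -3, -6, -12, -24: geometric with ratio 2.
Position 13 → subsequence A, term 5 = -21.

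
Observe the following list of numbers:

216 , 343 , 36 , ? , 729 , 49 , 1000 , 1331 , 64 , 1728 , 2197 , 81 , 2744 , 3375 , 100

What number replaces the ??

The slot pattern repeats as AAB (period 3), so there are 2 interleaved tracks.
Track A: 216, 343, ?, 729, 1000, 1331, 1728, 2197, 2744, 3375 (consecutive cubes n³ from n = 6).
Track B: 36, 49, 64, 81, 100 (consecutive squares n² from n = 6).
Track A's pattern makes the blank 512.

512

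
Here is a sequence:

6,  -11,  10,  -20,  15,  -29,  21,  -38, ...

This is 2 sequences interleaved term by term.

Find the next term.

28

The terms cycle through 2 interleaved subsequences.
Subsequence A: 6, 10, 15, 21. Triangular numbers starting at T_3.
Subsequence B: -11, -20, -29, -38. Linear: a_n = -2 − 9·n.
Position 9 falls in subsequence A as its term 5, giving 28.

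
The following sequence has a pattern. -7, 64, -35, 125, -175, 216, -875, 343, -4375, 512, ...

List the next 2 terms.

Taking every 2nd term gives 2 separate tracks.
Subsequence A = -7, -35, -175, -875, -4375: multiplying by 5 each time.
Subsequence B = 64, 125, 216, 343, 512: perfect cubes starting at 4³.
Term 11 comes from subsequence A (its 6th entry): -21875.
Position 12 falls in subsequence B as its term 6, giving 729.

-21875, 729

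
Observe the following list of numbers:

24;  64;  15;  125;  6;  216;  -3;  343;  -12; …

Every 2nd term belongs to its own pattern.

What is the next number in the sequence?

512

Odd-indexed and even-indexed terms follow separate rules.
Track A: 24, 15, 6, -3, -12 (arithmetic with common difference −9).
Track B: 64, 125, 216, 343 (perfect cubes starting at 4³).
The 10th slot belongs to track B; its 5th term is 512.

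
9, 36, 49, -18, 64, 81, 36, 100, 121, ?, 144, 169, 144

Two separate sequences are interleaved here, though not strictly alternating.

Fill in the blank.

-72

Reading positions in blocks of 3 reveals the pattern ABB — 2 tracks woven together.
Track A: 9, -18, 36, ?, 144. A geometric progression (common ratio -2).
Track B: 36, 49, 64, 81, 100, 121, 144, 169. Consecutive squares n² from n = 6.
Filling track A at index 4 by its rule yields -72.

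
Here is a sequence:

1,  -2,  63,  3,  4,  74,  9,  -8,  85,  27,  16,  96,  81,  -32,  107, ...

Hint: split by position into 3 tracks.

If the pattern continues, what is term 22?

Split by position mod 3 into 3 tracks.
Track A = 1, 3, 9, 27, 81: successive powers of 3.
Track B = -2, 4, -8, 16, -32: geometric with ratio -2.
Track C = 63, 74, 85, 96, 107: arithmetic with common difference +11.
The 22nd slot belongs to track A; its 8th term is 2187.

2187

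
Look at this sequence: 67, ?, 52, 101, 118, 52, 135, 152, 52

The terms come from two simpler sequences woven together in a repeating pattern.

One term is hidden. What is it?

84

Positions follow the repeating pattern AAB; grouping by letter gives 2 tracks.
Subsequence A: 67, ?, 101, 118, 135, 152 (adding 17 each time).
Subsequence B: 52, 52, 52 (the constant sequence 52).
The gap is subsequence A's term 2; the rule gives 84.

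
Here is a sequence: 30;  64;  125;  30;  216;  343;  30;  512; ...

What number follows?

729

The slot pattern repeats as ABB (period 3), so there are 2 interleaved tracks.
Subsequence A: 30, 30, 30. The constant sequence 30.
Subsequence B: 64, 125, 216, 343, 512. Perfect cubes starting at 4³.
Position 9 falls in subsequence B as its term 6, giving 729.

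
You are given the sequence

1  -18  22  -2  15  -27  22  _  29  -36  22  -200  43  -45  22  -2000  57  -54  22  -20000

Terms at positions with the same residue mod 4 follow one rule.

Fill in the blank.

-20

Split by position mod 4 into 4 tracks.
Track A: 1, 15, 29, 43, 57 (adding 14 each time).
Track B: -18, -27, -36, -45, -54 (arithmetic with common difference −9).
Track C: 22, 22, 22, 22, 22 (the constant sequence 22).
Track D: -2, ?, -200, -2000, -20000 (geometric with ratio 10).
Filling track D at index 2 by its rule yields -20.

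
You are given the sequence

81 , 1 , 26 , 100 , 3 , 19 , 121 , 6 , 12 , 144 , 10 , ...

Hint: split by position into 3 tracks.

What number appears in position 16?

196

Read the sequence 3 terms at a time; column i is its own pattern.
Subsequence A is 81, 100, 121, 144, which is the squares 9², 10², 11², ….
Subsequence B is 1, 3, 6, 10, which is triangular numbers starting at T_1.
Subsequence C is 26, 19, 12, which is subtracting 7 each time.
Position 16 → subsequence A, term 6 = 196.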